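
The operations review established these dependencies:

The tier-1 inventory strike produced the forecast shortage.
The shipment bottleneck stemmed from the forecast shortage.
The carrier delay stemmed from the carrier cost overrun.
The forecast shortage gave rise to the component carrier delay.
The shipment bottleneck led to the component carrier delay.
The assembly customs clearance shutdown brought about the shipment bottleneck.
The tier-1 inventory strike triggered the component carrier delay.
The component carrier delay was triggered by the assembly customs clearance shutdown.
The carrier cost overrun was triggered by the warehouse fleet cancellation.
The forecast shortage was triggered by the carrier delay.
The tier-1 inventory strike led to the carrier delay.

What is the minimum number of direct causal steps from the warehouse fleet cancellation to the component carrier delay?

Shortest chain: the warehouse fleet cancellation → the carrier cost overrun → the carrier delay → the forecast shortage → the component carrier delay.

4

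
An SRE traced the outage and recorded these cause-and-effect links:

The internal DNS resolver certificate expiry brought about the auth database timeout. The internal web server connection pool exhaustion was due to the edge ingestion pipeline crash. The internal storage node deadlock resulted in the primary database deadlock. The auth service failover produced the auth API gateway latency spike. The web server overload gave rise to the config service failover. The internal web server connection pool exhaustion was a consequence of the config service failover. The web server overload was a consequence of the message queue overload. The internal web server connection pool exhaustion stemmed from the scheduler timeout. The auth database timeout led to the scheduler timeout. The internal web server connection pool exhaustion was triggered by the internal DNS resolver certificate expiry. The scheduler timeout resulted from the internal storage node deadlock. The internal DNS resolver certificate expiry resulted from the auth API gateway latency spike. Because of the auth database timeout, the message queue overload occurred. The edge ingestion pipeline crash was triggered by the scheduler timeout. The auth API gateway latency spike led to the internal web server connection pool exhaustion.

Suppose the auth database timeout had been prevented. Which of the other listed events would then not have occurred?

Downstream of the auth database timeout: the message queue overload, the web server overload, the config service failover, the scheduler timeout, the edge ingestion pipeline crash, the internal web server connection pool exhaustion.
Of those, still caused via another path: the scheduler timeout, the edge ingestion pipeline crash, the internal web server connection pool exhaustion.
The remainder have no surviving cause.

the config service failover, the message queue overload, the web server overload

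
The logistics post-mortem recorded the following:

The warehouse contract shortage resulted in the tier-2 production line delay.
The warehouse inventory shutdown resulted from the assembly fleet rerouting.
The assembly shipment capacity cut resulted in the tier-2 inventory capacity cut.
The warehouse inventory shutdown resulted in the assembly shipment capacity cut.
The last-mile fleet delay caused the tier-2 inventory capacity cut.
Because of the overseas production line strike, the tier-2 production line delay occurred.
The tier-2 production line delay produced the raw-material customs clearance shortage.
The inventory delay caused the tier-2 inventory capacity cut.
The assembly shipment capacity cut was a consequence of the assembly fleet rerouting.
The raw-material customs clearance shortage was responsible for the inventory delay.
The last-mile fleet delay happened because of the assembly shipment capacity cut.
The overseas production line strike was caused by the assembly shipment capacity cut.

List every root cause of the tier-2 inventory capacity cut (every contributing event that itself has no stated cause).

Tracing upstream from the tier-2 inventory capacity cut: the tier-2 inventory capacity cut ← the assembly shipment capacity cut ← the assembly fleet rerouting.
A separate upstream branch: the tier-2 inventory capacity cut ← the inventory delay ← the raw-material customs clearance shortage ← the tier-2 production line delay ← the warehouse contract shortage.
Each of those chain origins has no stated cause.

the assembly fleet rerouting, the warehouse contract shortage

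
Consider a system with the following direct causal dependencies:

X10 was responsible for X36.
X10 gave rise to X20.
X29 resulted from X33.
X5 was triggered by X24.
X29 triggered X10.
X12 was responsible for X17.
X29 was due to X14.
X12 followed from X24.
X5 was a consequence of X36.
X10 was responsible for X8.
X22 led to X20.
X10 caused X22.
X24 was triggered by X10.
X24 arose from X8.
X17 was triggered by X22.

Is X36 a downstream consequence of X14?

Yes

There is a causal chain: X14 → X29 → X10 → X36.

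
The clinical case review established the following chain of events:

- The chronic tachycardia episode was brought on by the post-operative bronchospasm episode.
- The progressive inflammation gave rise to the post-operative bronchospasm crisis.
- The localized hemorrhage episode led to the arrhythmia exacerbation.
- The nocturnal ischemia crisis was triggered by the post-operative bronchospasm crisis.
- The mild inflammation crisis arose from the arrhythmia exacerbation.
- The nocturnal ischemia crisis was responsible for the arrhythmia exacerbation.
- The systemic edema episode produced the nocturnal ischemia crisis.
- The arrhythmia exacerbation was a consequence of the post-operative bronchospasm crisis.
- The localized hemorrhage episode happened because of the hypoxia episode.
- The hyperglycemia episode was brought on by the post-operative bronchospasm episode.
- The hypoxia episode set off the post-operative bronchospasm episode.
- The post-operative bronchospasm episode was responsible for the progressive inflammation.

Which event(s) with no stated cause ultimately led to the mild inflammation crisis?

the hypoxia episode, the systemic edema episode

Tracing upstream from the mild inflammation crisis: the mild inflammation crisis ← the arrhythmia exacerbation ← the localized hemorrhage episode ← the hypoxia episode.
A separate upstream branch: the mild inflammation crisis ← the arrhythmia exacerbation ← the nocturnal ischemia crisis ← the systemic edema episode.
Each of those chain origins has no stated cause.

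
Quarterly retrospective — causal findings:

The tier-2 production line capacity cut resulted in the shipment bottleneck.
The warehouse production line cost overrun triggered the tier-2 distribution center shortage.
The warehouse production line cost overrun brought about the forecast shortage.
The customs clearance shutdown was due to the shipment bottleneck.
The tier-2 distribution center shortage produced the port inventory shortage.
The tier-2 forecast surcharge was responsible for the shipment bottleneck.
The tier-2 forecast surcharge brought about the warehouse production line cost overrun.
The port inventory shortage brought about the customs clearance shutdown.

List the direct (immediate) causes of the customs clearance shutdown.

Upstream contributors include the tier-2 forecast surcharge, the warehouse production line cost overrun, the tier-2 distribution center shortage, the tier-2 production line capacity cut, but only the port inventory shortage, the shipment bottleneck feed directly into the customs clearance shutdown.

the port inventory shortage, the shipment bottleneck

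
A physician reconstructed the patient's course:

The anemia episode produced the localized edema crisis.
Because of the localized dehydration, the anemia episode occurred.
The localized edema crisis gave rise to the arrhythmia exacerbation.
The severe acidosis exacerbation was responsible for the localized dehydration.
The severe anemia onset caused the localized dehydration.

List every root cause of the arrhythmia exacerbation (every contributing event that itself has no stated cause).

the severe acidosis exacerbation, the severe anemia onset

Tracing upstream from the arrhythmia exacerbation: the arrhythmia exacerbation ← the localized edema crisis ← the anemia episode ← the localized dehydration ← the severe acidosis exacerbation.
A separate upstream branch: the arrhythmia exacerbation ← the localized edema crisis ← the anemia episode ← the localized dehydration ← the severe anemia onset.
Each of those chain origins has no stated cause.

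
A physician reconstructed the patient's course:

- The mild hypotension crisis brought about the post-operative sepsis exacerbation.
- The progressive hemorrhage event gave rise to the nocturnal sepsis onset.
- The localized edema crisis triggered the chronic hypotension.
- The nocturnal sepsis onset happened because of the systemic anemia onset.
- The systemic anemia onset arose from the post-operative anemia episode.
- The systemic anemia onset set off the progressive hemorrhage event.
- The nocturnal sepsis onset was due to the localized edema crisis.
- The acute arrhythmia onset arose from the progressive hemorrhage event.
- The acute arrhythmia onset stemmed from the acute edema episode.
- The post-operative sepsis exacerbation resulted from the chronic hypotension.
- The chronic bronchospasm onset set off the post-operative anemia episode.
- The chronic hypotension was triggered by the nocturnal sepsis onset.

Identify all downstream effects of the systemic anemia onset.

Direct effects: the progressive hemorrhage event, the nocturnal sepsis onset.
2 steps out: the chronic hypotension, the acute arrhythmia onset.
3 steps out: the post-operative sepsis exacerbation.
Not reachable from it: the chronic bronchospasm onset, the post-operative anemia episode, the localized edema crisis, the mild hypotension crisis, the acute edema episode.

the acute arrhythmia onset, the chronic hypotension, the nocturnal sepsis onset, the post-operative sepsis exacerbation, the progressive hemorrhage event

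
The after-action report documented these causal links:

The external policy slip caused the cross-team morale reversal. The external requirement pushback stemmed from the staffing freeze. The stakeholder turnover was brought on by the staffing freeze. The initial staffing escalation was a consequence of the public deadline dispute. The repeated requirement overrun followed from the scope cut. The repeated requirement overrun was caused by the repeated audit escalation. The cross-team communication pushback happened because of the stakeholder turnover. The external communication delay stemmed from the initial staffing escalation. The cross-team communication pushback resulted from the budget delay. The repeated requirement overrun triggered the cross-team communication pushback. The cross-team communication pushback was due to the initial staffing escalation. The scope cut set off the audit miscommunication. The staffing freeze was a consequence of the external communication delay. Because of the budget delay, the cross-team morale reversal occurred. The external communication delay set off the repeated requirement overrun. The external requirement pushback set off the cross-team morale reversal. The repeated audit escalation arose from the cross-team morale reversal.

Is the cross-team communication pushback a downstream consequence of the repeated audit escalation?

Yes

There is a causal chain: the repeated audit escalation → the repeated requirement overrun → the cross-team communication pushback.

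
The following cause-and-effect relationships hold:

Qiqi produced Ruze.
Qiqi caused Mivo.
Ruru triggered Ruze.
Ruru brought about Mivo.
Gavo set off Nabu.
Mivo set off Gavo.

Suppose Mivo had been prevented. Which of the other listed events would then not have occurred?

Downstream of Mivo: Gavo, Nabu.

Gavo, Nabu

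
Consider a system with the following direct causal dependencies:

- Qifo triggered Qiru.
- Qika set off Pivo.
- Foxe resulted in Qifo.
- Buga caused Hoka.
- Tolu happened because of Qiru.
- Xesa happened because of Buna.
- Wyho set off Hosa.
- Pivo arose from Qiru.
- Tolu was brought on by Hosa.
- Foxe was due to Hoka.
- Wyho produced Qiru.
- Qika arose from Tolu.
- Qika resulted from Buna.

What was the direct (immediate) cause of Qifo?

Foxe

Upstream contributors include Buga, Hoka, but only Foxe feeds directly into Qifo.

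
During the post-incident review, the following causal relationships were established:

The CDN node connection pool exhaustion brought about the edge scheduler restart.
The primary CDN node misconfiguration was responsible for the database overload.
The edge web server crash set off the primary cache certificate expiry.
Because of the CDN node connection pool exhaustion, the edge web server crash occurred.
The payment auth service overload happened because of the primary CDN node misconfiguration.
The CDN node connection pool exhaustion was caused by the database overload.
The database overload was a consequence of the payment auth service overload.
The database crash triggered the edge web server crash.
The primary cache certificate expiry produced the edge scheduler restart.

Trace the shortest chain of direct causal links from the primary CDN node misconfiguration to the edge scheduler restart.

the primary CDN node misconfiguration → the database overload
the database overload → the CDN node connection pool exhaustion
the CDN node connection pool exhaustion → the edge scheduler restart
Length: 3 steps.

the primary CDN node misconfiguration → the database overload → the CDN node connection pool exhaustion → the edge scheduler restart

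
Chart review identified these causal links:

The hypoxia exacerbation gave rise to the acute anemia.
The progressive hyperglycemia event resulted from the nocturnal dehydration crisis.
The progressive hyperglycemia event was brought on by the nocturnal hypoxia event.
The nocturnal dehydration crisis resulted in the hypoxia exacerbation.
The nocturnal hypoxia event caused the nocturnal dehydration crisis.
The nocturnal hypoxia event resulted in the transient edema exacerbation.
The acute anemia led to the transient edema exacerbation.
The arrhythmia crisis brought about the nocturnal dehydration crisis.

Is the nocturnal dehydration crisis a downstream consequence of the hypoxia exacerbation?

The hypoxia exacerbation leads to the acute anemia, the transient edema exacerbation; the nocturnal dehydration crisis is not among them.

No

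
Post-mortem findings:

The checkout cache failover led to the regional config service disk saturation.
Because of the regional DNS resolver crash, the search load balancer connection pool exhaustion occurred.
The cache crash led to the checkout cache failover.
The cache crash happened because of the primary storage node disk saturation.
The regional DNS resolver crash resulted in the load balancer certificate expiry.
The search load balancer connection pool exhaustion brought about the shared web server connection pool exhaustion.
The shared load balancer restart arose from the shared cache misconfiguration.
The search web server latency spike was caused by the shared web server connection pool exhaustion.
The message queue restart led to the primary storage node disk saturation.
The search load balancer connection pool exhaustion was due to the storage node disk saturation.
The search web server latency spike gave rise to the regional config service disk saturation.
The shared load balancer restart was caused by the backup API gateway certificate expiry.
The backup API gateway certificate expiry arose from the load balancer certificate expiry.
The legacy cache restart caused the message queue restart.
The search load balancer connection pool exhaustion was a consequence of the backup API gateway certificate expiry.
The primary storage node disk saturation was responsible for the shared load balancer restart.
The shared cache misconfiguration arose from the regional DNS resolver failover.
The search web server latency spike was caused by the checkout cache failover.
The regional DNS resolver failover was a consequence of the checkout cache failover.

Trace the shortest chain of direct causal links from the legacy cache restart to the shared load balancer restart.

the legacy cache restart → the message queue restart → the primary storage node disk saturation → the shared load balancer restart

the legacy cache restart → the message queue restart
the message queue restart → the primary storage node disk saturation
the primary storage node disk saturation → the shared load balancer restart
Length: 3 steps.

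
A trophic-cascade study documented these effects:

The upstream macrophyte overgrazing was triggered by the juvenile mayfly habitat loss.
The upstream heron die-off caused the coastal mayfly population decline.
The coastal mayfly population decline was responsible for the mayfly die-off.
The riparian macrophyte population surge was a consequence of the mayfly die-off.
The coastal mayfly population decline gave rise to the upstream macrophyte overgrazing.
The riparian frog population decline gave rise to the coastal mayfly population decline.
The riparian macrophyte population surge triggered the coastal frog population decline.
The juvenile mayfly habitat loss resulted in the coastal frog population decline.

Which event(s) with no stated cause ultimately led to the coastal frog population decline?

Tracing upstream from the coastal frog population decline: the coastal frog population decline ← the riparian macrophyte population surge ← the mayfly die-off ← the coastal mayfly population decline ← the riparian frog population decline.
A separate upstream branch: the coastal frog population decline ← the riparian macrophyte population surge ← the mayfly die-off ← the coastal mayfly population decline ← the upstream heron die-off.
A separate upstream branch: the coastal frog population decline ← the juvenile mayfly habitat loss.
Each of those chain origins has no stated cause.

the juvenile mayfly habitat loss, the riparian frog population decline, the upstream heron die-off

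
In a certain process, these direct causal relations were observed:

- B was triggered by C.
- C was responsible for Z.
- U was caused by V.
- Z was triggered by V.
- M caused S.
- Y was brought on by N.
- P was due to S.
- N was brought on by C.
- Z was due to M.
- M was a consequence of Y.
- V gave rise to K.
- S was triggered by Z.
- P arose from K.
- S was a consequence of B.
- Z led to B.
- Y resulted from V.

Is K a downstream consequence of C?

No

C leads to N, Y, M, Z, B, S, P; K is not among them.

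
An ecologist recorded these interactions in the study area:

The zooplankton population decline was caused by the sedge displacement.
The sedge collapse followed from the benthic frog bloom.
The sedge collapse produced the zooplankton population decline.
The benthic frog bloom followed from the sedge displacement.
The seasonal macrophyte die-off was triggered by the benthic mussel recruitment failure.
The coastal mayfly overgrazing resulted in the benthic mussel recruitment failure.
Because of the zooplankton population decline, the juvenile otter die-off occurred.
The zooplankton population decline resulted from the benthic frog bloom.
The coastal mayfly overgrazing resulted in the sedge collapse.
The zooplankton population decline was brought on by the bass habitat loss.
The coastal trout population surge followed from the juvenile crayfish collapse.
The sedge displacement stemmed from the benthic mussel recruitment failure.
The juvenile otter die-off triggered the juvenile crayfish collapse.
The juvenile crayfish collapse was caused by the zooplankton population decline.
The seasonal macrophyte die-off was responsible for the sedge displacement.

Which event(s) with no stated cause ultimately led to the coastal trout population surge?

the bass habitat loss, the coastal mayfly overgrazing

Tracing upstream from the coastal trout population surge: the coastal trout population surge ← the juvenile crayfish collapse ← the zooplankton population decline ← the sedge collapse ← the coastal mayfly overgrazing.
A separate upstream branch: the coastal trout population surge ← the juvenile crayfish collapse ← the zooplankton population decline ← the bass habitat loss.
Each of those chain origins has no stated cause.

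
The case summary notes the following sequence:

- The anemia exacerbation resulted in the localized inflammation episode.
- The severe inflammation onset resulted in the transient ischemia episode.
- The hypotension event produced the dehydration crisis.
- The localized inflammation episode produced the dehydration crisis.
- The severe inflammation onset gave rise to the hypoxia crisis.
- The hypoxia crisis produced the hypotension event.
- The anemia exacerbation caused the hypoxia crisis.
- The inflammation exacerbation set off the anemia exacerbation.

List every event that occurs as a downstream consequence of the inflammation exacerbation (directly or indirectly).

Direct effects: the anemia exacerbation.
2 steps out: the hypoxia crisis, the localized inflammation episode.
3 steps out: the hypotension event, the dehydration crisis.
Not reachable from it: the severe inflammation onset, the transient ischemia episode.

the anemia exacerbation, the dehydration crisis, the hypotension event, the hypoxia crisis, the localized inflammation episode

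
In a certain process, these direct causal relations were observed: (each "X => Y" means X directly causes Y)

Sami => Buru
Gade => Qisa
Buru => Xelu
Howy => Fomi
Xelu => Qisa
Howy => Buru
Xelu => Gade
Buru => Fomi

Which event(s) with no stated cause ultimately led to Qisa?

Tracing upstream from Qisa: Qisa ← Xelu ← Buru ← Howy.
A separate upstream branch: Qisa ← Xelu ← Buru ← Sami.
Each of those chain origins has no stated cause.

Howy, Sami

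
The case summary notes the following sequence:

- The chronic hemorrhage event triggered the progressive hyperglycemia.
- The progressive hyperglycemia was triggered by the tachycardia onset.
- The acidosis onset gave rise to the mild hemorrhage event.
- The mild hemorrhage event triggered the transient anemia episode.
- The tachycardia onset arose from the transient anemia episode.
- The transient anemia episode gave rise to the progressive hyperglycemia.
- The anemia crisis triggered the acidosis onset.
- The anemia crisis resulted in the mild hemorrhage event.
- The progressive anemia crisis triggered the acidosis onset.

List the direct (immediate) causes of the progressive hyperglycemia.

the chronic hemorrhage event, the tachycardia onset, the transient anemia episode

Upstream contributors include the progressive anemia crisis, the anemia crisis, the acidosis onset, the mild hemorrhage event, but only the chronic hemorrhage event, the tachycardia onset, the transient anemia episode feed directly into the progressive hyperglycemia.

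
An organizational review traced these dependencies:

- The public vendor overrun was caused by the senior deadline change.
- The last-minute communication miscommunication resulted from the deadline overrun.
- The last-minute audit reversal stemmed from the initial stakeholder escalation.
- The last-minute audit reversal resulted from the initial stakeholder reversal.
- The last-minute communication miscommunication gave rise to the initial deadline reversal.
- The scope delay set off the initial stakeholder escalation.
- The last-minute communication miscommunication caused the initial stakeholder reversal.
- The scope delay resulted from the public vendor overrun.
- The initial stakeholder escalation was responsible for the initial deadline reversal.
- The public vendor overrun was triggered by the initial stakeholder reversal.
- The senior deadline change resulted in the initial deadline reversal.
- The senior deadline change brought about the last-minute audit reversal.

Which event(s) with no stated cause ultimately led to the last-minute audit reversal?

Tracing upstream from the last-minute audit reversal: the last-minute audit reversal ← the senior deadline change.
A separate upstream branch: the last-minute audit reversal ← the initial stakeholder reversal ← the last-minute communication miscommunication ← the deadline overrun.
Each of those chain origins has no stated cause.

the deadline overrun, the senior deadline change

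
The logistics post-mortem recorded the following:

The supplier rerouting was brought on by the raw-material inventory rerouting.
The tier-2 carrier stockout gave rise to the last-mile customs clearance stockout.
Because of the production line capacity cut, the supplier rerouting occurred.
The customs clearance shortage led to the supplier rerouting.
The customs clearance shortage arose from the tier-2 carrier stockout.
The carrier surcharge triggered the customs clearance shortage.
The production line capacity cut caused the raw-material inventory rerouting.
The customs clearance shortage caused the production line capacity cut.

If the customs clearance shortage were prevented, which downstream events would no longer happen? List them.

the production line capacity cut, the raw-material inventory rerouting, the supplier rerouting

Downstream of the customs clearance shortage: the production line capacity cut, the raw-material inventory rerouting, the supplier rerouting.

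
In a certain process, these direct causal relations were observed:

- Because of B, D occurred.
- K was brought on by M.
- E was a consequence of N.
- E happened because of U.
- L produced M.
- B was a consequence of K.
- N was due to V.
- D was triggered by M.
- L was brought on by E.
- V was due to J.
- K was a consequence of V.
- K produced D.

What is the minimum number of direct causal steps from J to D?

Shortest chain: J → V → K → D.

3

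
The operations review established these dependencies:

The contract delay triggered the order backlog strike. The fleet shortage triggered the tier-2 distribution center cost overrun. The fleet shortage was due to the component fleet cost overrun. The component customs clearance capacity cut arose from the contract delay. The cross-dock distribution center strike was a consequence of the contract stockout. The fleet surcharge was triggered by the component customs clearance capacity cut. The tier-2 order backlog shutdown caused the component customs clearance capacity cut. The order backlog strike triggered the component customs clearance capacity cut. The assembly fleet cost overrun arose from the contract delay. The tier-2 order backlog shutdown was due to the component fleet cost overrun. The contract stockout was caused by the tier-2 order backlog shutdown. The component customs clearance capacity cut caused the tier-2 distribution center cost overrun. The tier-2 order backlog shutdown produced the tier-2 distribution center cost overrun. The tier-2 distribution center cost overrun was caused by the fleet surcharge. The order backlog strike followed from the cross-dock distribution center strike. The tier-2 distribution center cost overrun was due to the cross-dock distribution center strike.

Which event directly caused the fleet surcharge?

Upstream contributors include the contract delay, the component fleet cost overrun, the tier-2 order backlog shutdown, the contract stockout, the cross-dock distribution center strike, the order backlog strike, but only the component customs clearance capacity cut feeds directly into the fleet surcharge.

the component customs clearance capacity cut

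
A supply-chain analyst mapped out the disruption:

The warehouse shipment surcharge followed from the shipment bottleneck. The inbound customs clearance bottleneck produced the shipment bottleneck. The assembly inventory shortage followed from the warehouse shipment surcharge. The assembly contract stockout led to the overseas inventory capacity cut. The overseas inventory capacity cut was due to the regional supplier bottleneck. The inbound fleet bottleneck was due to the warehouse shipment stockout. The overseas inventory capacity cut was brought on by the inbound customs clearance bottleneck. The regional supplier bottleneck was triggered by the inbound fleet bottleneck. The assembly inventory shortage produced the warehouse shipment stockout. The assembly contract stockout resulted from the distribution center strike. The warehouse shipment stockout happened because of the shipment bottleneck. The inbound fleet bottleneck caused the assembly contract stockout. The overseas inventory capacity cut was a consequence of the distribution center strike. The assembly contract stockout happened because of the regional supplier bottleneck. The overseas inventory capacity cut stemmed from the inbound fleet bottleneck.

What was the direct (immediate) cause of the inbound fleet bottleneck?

Upstream contributors include the inbound customs clearance bottleneck, the shipment bottleneck, the warehouse shipment surcharge, the assembly inventory shortage, but only the warehouse shipment stockout feeds directly into the inbound fleet bottleneck.

the warehouse shipment stockout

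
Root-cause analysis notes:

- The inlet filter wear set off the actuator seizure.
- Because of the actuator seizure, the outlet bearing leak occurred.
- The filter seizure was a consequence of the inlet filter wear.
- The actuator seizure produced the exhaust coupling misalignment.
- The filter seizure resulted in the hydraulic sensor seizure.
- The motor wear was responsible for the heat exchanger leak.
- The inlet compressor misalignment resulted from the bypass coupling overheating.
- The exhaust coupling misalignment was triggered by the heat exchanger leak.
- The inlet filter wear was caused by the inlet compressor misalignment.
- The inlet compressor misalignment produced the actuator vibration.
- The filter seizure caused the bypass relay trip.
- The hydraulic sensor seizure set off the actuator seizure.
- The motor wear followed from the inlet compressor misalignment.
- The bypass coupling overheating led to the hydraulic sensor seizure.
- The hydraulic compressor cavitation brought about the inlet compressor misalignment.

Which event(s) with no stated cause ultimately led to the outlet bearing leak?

the bypass coupling overheating, the hydraulic compressor cavitation

Tracing upstream from the outlet bearing leak: the outlet bearing leak ← the actuator seizure ← the hydraulic sensor seizure ← the bypass coupling overheating.
A separate upstream branch: the outlet bearing leak ← the actuator seizure ← the inlet filter wear ← the inlet compressor misalignment ← the hydraulic compressor cavitation.
Each of those chain origins has no stated cause.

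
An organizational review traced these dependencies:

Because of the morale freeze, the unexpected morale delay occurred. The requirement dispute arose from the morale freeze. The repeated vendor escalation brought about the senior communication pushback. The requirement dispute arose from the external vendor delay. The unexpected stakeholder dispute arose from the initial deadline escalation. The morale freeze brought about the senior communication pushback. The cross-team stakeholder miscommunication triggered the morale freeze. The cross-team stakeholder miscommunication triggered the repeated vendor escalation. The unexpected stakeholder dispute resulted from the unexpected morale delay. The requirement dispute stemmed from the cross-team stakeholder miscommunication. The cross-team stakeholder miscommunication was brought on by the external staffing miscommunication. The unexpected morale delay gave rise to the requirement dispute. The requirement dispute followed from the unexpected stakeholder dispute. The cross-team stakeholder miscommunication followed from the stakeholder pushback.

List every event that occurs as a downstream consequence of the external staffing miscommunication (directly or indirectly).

Direct effects: the cross-team stakeholder miscommunication.
2 steps out: the morale freeze, the repeated vendor escalation, the requirement dispute.
3 steps out: the senior communication pushback, the unexpected morale delay.
4 steps out: the unexpected stakeholder dispute.
Not reachable from it: the stakeholder pushback, the external vendor delay, the initial deadline escalation.

the cross-team stakeholder miscommunication, the morale freeze, the repeated vendor escalation, the requirement dispute, the senior communication pushback, the unexpected morale delay, the unexpected stakeholder dispute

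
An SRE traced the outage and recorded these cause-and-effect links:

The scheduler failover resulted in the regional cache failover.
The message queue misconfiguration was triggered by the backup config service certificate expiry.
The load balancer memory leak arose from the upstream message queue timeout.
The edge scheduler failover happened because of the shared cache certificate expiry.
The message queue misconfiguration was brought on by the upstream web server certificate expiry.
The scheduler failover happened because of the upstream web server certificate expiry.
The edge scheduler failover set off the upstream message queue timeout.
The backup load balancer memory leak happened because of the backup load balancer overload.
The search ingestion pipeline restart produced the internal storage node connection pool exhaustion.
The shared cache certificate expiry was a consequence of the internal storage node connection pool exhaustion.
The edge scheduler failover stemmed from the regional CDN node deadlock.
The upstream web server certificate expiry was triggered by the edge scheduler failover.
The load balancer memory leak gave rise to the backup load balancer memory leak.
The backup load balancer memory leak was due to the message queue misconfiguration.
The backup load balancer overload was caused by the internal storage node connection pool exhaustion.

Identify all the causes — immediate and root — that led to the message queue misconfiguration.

the backup config service certificate expiry, the edge scheduler failover, the internal storage node connection pool exhaustion, the regional CDN node deadlock, the search ingestion pipeline restart, the shared cache certificate expiry, the upstream web server certificate expiry

Immediate causes of the message queue misconfiguration: the backup config service certificate expiry, the upstream web server certificate expiry.
Further upstream: the search ingestion pipeline restart, the internal storage node connection pool exhaustion, the regional CDN node deadlock, the shared cache certificate expiry, the edge scheduler failover.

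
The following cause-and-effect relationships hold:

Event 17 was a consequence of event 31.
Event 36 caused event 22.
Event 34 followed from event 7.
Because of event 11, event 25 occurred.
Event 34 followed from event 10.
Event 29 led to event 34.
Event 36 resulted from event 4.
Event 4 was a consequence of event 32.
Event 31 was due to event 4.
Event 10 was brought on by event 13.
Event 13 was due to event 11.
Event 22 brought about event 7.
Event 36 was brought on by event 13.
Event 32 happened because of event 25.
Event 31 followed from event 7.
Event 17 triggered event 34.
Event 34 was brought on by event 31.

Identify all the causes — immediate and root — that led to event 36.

event 11, event 13, event 25, event 32, event 4

Immediate causes of event 36: event 13, event 4.
Further upstream: event 11, event 25, event 32.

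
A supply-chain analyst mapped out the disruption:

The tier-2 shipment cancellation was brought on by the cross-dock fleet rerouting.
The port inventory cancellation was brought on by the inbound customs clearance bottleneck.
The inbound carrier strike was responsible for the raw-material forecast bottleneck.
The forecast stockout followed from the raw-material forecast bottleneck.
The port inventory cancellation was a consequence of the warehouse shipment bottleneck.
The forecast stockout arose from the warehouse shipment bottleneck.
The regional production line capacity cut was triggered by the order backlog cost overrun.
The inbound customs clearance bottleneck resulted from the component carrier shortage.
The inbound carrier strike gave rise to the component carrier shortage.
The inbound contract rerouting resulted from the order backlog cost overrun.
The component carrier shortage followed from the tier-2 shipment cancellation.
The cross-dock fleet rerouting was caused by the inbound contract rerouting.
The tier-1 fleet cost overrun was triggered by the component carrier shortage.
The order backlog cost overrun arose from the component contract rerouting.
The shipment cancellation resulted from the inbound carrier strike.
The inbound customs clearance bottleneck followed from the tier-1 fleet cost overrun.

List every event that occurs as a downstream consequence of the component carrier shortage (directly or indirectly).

Direct effects: the tier-1 fleet cost overrun, the inbound customs clearance bottleneck.
2 steps out: the port inventory cancellation.
Not reachable from it: the component contract rerouting, the order backlog cost overrun, the inbound contract rerouting, the inbound carrier strike, the cross-dock fleet rerouting, the raw-material forecast bottleneck, the regional production line capacity cut, the tier-2 shipment cancellation, the warehouse shipment bottleneck, the shipment cancellation, the forecast stockout.

the inbound customs clearance bottleneck, the port inventory cancellation, the tier-1 fleet cost overrun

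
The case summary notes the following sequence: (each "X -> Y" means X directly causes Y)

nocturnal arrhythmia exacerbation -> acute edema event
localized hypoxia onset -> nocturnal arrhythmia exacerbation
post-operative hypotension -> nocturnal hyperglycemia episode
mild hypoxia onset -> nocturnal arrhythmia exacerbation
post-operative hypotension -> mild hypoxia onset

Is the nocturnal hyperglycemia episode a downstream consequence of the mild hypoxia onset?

The mild hypoxia onset leads to the nocturnal arrhythmia exacerbation, the acute edema event; the nocturnal hyperglycemia episode is not among them.

No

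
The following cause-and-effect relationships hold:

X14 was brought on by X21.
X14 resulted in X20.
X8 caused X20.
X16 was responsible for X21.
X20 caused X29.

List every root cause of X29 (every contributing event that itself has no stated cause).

X16, X8

Tracing upstream from X29: X29 ← X20 ← X14 ← X21 ← X16.
A separate upstream branch: X29 ← X20 ← X8.
Each of those chain origins has no stated cause.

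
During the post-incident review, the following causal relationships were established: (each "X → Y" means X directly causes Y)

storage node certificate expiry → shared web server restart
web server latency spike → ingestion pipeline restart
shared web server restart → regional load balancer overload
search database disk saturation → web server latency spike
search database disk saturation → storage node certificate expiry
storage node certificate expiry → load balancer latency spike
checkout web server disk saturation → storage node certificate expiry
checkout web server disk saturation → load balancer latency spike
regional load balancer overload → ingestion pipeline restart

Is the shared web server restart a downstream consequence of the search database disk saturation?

There is a causal chain: the search database disk saturation → the storage node certificate expiry → the shared web server restart.

Yes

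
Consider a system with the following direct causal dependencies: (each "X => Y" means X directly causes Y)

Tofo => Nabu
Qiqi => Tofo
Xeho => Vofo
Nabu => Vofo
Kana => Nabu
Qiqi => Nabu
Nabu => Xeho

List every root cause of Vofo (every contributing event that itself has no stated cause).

Tracing upstream from Vofo: Vofo ← Nabu ← Qiqi.
A separate upstream branch: Vofo ← Nabu ← Kana.
Each of those chain origins has no stated cause.

Kana, Qiqi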